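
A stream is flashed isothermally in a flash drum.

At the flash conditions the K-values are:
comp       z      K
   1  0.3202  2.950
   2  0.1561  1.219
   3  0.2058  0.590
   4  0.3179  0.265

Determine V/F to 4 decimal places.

Rachford–Rice: g(V/F) = Σ zᵢ(Kᵢ−1)/(1+V/F(Kᵢ−1)) = 0.
Check two-phase: ΣzᵢKᵢ = 1.3405 > 1 and Σzᵢ/Kᵢ = 1.7850 > 1, so g(0) = 0.3405 > 0 and g(1) = -0.7850 < 0.
Newton–Raphson from V/F = 0.34:
  V/F = 0.3400: g = -0.00227, g' = -0.7987 → V/F = 0.3372
Converged at V/F = 0.3372.

V/F = 0.3372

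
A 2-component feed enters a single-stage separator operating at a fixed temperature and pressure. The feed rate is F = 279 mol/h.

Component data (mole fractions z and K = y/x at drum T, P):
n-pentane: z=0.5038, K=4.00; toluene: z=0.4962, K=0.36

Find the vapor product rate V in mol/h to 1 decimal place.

V = 173.5 mol/h

Newton–Raphson from V/F = 0.5:
  V/F = 0.5000: g = 0.13755, g' = -1.1650 → V/F = 0.6181
  V/F = 0.6181: g = 0.00414, g' = -1.1129 → V/F = 0.6218
Converged at V/F = 0.6218.
Then V = V/F·F = 0.6218·279 = 173.5 mol/h and L = F − V = 105.5 mol/h.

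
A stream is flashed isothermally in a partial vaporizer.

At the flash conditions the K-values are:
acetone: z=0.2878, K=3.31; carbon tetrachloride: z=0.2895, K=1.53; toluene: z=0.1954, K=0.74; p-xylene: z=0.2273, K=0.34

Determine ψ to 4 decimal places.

Material balance + equilibrium reduce to Σ zᵢ(Kᵢ−1)/(1+ψ(Kᵢ−1)) = 0.
Feasibility: ΣzᵢKᵢ = 1.6174, Σzᵢ/Kᵢ = 1.2087 — both > 1, two phases present.
Iterate (Newton) starting at ψ = 0.5:
  ψ = 0.5000: g = 0.14749, g' = -0.6195 → ψ = 0.7381
  ψ = 0.7381: g = 0.00070, g' = -0.6486 → ψ = 0.7391
Converged at ψ = 0.7391.

ψ = 0.7391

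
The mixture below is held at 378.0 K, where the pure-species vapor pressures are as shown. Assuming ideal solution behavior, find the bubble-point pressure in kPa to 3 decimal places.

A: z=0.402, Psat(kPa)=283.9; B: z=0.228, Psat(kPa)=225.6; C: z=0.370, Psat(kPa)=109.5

At the bubble point ψ → 0, so ΣzᵢKᵢ = 1 with Kᵢ = Pᵢˢᵃᵗ/P ⇒ P = ΣzᵢPᵢˢᵃᵗ.
P = 0.402·283.9 + 0.228·225.6 + 0.370·109.5 = 206.080 kPa

Pbub = 206.080 kPa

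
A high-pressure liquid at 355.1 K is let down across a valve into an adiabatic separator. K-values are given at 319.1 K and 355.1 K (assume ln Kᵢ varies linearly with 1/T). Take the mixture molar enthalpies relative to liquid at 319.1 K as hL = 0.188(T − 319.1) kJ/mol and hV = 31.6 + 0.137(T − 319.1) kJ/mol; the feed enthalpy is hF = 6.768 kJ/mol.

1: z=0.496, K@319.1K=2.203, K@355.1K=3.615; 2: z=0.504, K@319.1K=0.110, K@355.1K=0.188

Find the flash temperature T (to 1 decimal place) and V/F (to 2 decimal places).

T = 323.4 K, V/F = 0.19

Adiabatic flash: solve Rachford–Rice at each trial T, then check hF = ψ·hV(T) + (1−ψ)·hL(T).
  T = 319.1 K: K = (2.203, 0.110), RR gives ψ = 0.138, H_out = 4.372 kJ/mol
  T = 355.1 K: K = (3.615, 0.188), RR gives ψ = 0.418, H_out = 19.212 kJ/mol
  T = 337.1 K: K = (2.860, 0.146), RR gives ψ = 0.310, H_out = 12.886 kJ/mol
  T = 328.1 K: K = (2.519, 0.127), RR gives ψ = 0.236, H_out = 9.055 kJ/mol
  T = 323.6 K: K = (2.358, 0.118), RR gives ψ = 0.191, H_out = 6.851 kJ/mol
  T = 321.4 K: K = (2.281, 0.114), RR gives ψ = 0.167, H_out = 5.679 kJ/mol
Linear interpolation between T = 321.4 (H_out = 5.679) and T = 323.6 (H_out = 6.851) on hF = 6.768 gives T ≈ 323.4 K, at which ψ = 0.19.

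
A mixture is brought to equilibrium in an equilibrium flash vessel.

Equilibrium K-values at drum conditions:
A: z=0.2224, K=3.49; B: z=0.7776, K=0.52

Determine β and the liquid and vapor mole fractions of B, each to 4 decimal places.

β = 0.1510, x_B = 0.8384, y_B = 0.4360

Rachford–Rice: g(β) = Σ zᵢ(Kᵢ−1)/(1+β(Kᵢ−1)) = 0.
Feasibility: ΣzᵢKᵢ = 1.1805, Σzᵢ/Kᵢ = 1.5591 — both > 1, two phases present.
Binary case is linear: z₁(K₁−1)(1+β(K₂−1)) + z₂(K₂−1)(1+β(K₁−1)) = 0
⇒ β = [z₁(K₁−1)+z₂(K₂−1)] / [−(K₁−1)(K₂−1)] = 0.18053/1.19520 = 0.1510
Compositions from xᵢ = zᵢ/(1+β(Kᵢ−1)), yᵢ = Kᵢxᵢ:
  A: x = 0.1616, y = 0.5640
  B: x = 0.8384, y = 0.4360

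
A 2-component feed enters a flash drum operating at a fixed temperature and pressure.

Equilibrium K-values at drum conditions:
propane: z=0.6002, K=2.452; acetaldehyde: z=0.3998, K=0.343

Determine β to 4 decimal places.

Iterate (Newton) starting at β = 0.36:
  β = 0.3600: g = 0.22828, g' = -0.8418 → β = 0.6312
  β = 0.6312: g = 0.00597, g' = -0.8483 → β = 0.6382
Converged at β = 0.6382.

β = 0.6382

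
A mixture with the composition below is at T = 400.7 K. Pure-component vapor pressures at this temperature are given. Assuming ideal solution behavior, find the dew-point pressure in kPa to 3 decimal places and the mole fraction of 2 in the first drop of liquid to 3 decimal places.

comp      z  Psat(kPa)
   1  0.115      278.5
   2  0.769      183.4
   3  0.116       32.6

Pdew = 122.486 kPa, x_2 = 0.514

At the dew point ψ → 1, so Σzᵢ/Kᵢ = 1 with Kᵢ = Pᵢˢᵃᵗ/P ⇒ 1/P = Σzᵢ/Pᵢˢᵃᵗ.
1/P = 0.115/278.5 + 0.769/183.4 + 0.116/32.6 = 0.008164 ⇒ P = 122.486 kPa
xᵢ = zᵢP/Pᵢˢᵃᵗ ⇒ x_2 = 0.769·122.486/183.4 = 0.514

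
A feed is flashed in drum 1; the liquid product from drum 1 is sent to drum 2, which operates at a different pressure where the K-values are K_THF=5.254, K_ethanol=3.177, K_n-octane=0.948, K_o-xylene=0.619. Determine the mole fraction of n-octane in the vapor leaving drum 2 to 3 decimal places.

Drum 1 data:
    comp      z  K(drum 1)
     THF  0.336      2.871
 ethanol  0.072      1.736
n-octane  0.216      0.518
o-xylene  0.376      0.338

Drum 1:
Material balance + equilibrium reduce to Σ zᵢ(Kᵢ−1)/(1+ψ₁(Kᵢ−1)) = 0.
Check two-phase: ΣzᵢKᵢ = 1.329 > 1 and Σzᵢ/Kᵢ = 1.688 > 1, so g(0) = 0.329 > 0 and g(1) = -0.688 < 0.
Newton–Raphson from ψ₁ = 0.5:
  ψ₁ = 0.500: g = -0.1457, g' = -0.790 → ψ₁ = 0.316
  ψ₁ = 0.316: g = 0.0008, g' = -0.824 → ψ₁ = 0.317
Converged at ψ₁ = 0.317.
Drum-1 compositions:
  THF: x = 0.211, y = 0.606
  ethanol: x = 0.058, y = 0.101
  n-octane: x = 0.255, y = 0.132
  o-xylene: x = 0.476, y = 0.161
Drum-2 feed = drum-1 liquid: z₂ = (0.2110, 0.0584, 0.2549, 0.4757).
Drum 2:
Let ψ₂ = V/F and solve Σ zᵢ(Kᵢ−1)/(1+ψ₂(Kᵢ−1)) = 0.
Feasibility: ΣzᵢKᵢ = 1.830, Σzᵢ/Kᵢ = 1.096 — both > 1, two phases present.
Newton iteration, ψ₂⁰ = 0.58:
  ψ₂ = 0.580: g = 0.0687, g' = -0.486 → ψ₂ = 0.721
  ψ₂ = 0.721: g = 0.0064, g' = -0.405 → ψ₂ = 0.737
Converged at ψ₂ = 0.737.
  THF: x = 0.051, y = 0.268
  ethanol: x = 0.022, y = 0.071
  n-octane: x = 0.265, y = 0.251
  o-xylene: x = 0.662, y = 0.409

y_n-octane (drum 2) = 0.251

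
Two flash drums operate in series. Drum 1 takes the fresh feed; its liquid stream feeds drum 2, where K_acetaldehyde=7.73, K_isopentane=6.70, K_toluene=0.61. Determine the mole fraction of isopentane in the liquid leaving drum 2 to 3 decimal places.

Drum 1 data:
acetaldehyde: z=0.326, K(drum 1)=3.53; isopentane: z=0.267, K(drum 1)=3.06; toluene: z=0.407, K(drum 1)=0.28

Drum 1:
Material balance + equilibrium reduce to Σ zᵢ(Kᵢ−1)/(1+ψ₁(Kᵢ−1)) = 0.
g(0) = ΣzᵢKᵢ − 1 = 1.082 and g(1) = 1 − Σzᵢ/Kᵢ = -0.633, so a root lies in (0, 1).
Newton–Raphson from ψ₁ = 0.5:
  ψ₁ = 0.500: g = 0.1772, g' = -1.197 → ψ₁ = 0.648
  ψ₁ = 0.648: g = -0.0014, g' = -1.249 → ψ₁ = 0.647
Converged at ψ₁ = 0.647.
Drum-1 compositions:
  acetaldehyde: x = 0.124, y = 0.436
  isopentane: x = 0.114, y = 0.350
  toluene: x = 0.762, y = 0.213
Drum-2 feed = drum-1 liquid: z₂ = (0.1236, 0.1145, 0.7619).
Drum 2:
Rachford–Rice: g(ψ₂) = Σ zᵢ(Kᵢ−1)/(1+ψ₂(Kᵢ−1)) = 0.
g(0) = ΣzᵢKᵢ − 1 = 1.187 and g(1) = 1 − Σzᵢ/Kᵢ = -0.282, so a root lies in (0, 1).
Iterate (Newton) starting at ψ₂ = 0.36:
  ψ₂ = 0.360: g = 0.1112, g' = -1.034 → ψ₂ = 0.468
  ψ₂ = 0.468: g = 0.0153, g' = -0.776 → ψ₂ = 0.487
  ψ₂ = 0.487: g = 0.0003, g' = -0.743 → ψ₂ = 0.488
Converged at ψ₂ = 0.488.
  acetaldehyde: x = 0.029, y = 0.223
  isopentane: x = 0.030, y = 0.203
  toluene: x = 0.941, y = 0.574

x_isopentane (drum 2) = 0.030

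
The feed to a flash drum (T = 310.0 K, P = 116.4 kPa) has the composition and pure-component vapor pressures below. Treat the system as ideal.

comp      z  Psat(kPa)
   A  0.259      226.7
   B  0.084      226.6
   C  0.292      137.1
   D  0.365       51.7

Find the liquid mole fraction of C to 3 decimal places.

x_C = 0.270

Raoult's law: Kᵢ = Pᵢˢᵃᵗ/P = Pᵢˢᵃᵗ/116.4.
  K_A = 226.7/116.4 = 1.94759, K_B = 226.6/116.4 = 1.94674, K_C = 137.1/116.4 = 1.17784, K_D = 51.7/116.4 = 0.44416
Let ψ = V/F and solve Σ zᵢ(Kᵢ−1)/(1+ψ(Kᵢ−1)) = 0.
Feasibility: ΣzᵢKᵢ = 1.174, Σzᵢ/Kᵢ = 1.246 — both > 1, two phases present.
Iterate (Newton) starting at ψ = 0.5:
  ψ = 0.500: g = -0.0128, g' = -0.366 → ψ = 0.465
Converged at ψ = 0.465.
Compositions from xᵢ = zᵢ/(1+ψ(Kᵢ−1)), yᵢ = Kᵢxᵢ:
  A: x = 0.180, y = 0.350
  B: x = 0.058, y = 0.114
  C: x = 0.270, y = 0.318
  D: x = 0.492, y = 0.219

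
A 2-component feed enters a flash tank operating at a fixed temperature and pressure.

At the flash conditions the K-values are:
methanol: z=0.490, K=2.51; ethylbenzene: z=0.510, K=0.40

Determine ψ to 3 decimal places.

ψ = 0.479

Binary case is linear: z₁(K₁−1)(1+ψ(K₂−1)) + z₂(K₂−1)(1+ψ(K₁−1)) = 0
⇒ ψ = [z₁(K₁−1)+z₂(K₂−1)] / [−(K₁−1)(K₂−1)] = 0.4339/0.9060 = 0.479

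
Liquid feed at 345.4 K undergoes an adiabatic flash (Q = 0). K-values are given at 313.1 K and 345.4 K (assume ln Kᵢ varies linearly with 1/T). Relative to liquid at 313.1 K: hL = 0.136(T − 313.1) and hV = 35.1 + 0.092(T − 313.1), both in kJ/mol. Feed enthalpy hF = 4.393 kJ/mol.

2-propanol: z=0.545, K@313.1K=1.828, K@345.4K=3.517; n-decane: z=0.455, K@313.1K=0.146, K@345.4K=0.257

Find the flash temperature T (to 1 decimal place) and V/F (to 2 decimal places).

T = 314.3 K, V/F = 0.12

Adiabatic flash: solve Rachford–Rice at each trial T, then check hF = ψ·hV(T) + (1−ψ)·hL(T).
  T = 313.1 K: K = (1.828, 0.146), RR gives ψ = 0.089, H_out = 3.112 kJ/mol
  T = 345.4 K: K = (3.517, 0.257), RR gives ψ = 0.553, H_out = 23.008 kJ/mol
  T = 329.2 K: K = (2.574, 0.196), RR gives ψ = 0.389, H_out = 15.567 kJ/mol
  T = 321.1 K: K = (2.176, 0.170), RR gives ψ = 0.270, H_out = 10.455 kJ/mol
  T = 317.1 K: K = (1.997, 0.158), RR gives ψ = 0.190, H_out = 7.195 kJ/mol
  T = 315.1 K: K = (1.911, 0.152), RR gives ψ = 0.143, H_out = 5.280 kJ/mol
Linear interpolation between T = 313.1 (H_out = 3.112) and T = 315.1 (H_out = 5.280) on hF = 4.393 gives T ≈ 314.3 K, at which ψ = 0.12.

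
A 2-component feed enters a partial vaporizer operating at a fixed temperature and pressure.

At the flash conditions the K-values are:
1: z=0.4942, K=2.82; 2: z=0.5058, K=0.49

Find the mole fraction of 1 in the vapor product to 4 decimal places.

y_1 = 0.6173

Binary case is linear: z₁(K₁−1)(1+V/F(K₂−1)) + z₂(K₂−1)(1+V/F(K₁−1)) = 0
⇒ V/F = [z₁(K₁−1)+z₂(K₂−1)] / [−(K₁−1)(K₂−1)] = 0.64149/0.92820 = 0.6911
Compositions from xᵢ = zᵢ/(1+V/F(Kᵢ−1)), yᵢ = Kᵢxᵢ:
  1: x = 0.2189, y = 0.6173
  2: x = 0.7811, y = 0.3827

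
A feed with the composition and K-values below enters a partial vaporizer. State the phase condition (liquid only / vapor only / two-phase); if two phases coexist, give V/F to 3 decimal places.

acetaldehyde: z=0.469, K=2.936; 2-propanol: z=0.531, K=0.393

two-phase, V/F = 0.498

ΣzᵢKᵢ = 1.586; Σzᵢ/Kᵢ = 1.511.
Both exceed 1, so a two-phase solution exists.
Let ψ = V/F and solve Σ zᵢ(Kᵢ−1)/(1+ψ(Kᵢ−1)) = 0.
Binary case is linear: z₁(K₁−1)(1+ψ(K₂−1)) + z₂(K₂−1)(1+ψ(K₁−1)) = 0
⇒ ψ = [z₁(K₁−1)+z₂(K₂−1)] / [−(K₁−1)(K₂−1)] = 0.5857/1.1752 = 0.498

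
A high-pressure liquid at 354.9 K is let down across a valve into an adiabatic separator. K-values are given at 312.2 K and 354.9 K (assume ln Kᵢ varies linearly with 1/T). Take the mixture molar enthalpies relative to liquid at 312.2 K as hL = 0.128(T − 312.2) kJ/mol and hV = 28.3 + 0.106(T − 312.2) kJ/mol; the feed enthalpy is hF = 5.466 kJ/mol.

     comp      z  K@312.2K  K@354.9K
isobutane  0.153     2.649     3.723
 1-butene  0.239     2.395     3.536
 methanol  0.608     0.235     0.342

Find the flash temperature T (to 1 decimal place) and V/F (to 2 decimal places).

Adiabatic flash: solve Rachford–Rice at each trial T, then check hF = ψ·hV(T) + (1−ψ)·hL(T).
  T = 312.2 K: K = (2.649, 2.395, 0.235), RR gives ψ = 0.105, H_out = 2.975 kJ/mol
  T = 354.9 K: K = (3.723, 3.536, 0.342), RR gives ψ = 0.363, H_out = 15.386 kJ/mol
  T = 333.5 K: K = (3.174, 2.945, 0.287), RR gives ψ = 0.250, H_out = 9.697 kJ/mol
  T = 322.9 K: K = (2.909, 2.666, 0.261), RR gives ψ = 0.185, H_out = 6.549 kJ/mol
  T = 317.5 K: K = (2.777, 2.528, 0.248), RR gives ψ = 0.146, H_out = 4.806 kJ/mol
  T = 320.2 K: K = (2.843, 2.597, 0.254), RR gives ψ = 0.166, H_out = 5.691 kJ/mol
  T = 318.9 K: K = (2.811, 2.564, 0.251), RR gives ψ = 0.157, H_out = 5.269 kJ/mol
Linear interpolation between T = 318.9 (H_out = 5.269) and T = 320.2 (H_out = 5.691) on hF = 5.466 gives T ≈ 319.5 K, at which ψ = 0.16.

T = 319.5 K, V/F = 0.16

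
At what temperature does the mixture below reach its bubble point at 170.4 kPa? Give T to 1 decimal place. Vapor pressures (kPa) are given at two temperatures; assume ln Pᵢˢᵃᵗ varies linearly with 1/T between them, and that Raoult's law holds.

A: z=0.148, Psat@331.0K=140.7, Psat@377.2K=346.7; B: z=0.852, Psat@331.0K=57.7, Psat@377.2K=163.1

Bubble-point temperature: ΣzᵢPᵢˢᵃᵗ(T) = P. Interpolate ln Pᵢˢᵃᵗ = aᵢ + bᵢ/T.
  T = 331.0 K: ΣzᵢPᵢˢᵃᵗ = 69.98 kPa
  T = 377.2 K: ΣzᵢPᵢˢᵃᵗ = 190.27 kPa
  T = 354.1 K: ΣzᵢPᵢˢᵃᵗ = 119.17 kPa
  T = 365.6 K: ΣzᵢPᵢˢᵃᵗ = 151.53 kPa
  T = 371.4 K: ΣzᵢPᵢˢᵃᵗ = 170.10 kPa
  T = 374.3 K: ΣzᵢPᵢˢᵃᵗ = 179.98 kPa
Interpolating between 371.4 K and 374.3 K gives T ≈ 371.5 K.

T = 371.5 K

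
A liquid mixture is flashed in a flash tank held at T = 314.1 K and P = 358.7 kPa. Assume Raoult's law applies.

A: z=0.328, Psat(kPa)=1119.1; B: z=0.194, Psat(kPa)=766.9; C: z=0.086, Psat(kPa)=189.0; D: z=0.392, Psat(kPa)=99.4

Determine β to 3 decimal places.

β = 0.481

Raoult's law: Kᵢ = Pᵢˢᵃᵗ/P = Pᵢˢᵃᵗ/358.7.
  K_A = 1119.1/358.7 = 3.11988, K_B = 766.9/358.7 = 2.13800, K_C = 189.0/358.7 = 0.52690, K_D = 99.4/358.7 = 0.27711
Material balance + equilibrium reduce to Σ zᵢ(Kᵢ−1)/(1+β(Kᵢ−1)) = 0.
g(0) = ΣzᵢKᵢ − 1 = 0.592 and g(1) = 1 − Σzᵢ/Kᵢ = -0.774, so a root lies in (0, 1).
Newton–Raphson from β = 0.43:
  β = 0.430: g = 0.0497, g' = -0.978 → β = 0.481
Converged at β = 0.481.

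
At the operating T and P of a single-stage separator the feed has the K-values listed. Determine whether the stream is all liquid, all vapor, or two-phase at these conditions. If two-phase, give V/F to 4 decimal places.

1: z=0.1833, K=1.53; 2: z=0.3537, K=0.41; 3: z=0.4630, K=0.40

all liquid

ΣzᵢKᵢ = 0.6107; Σzᵢ/Kᵢ = 2.1400.
Since ΣzᵢKᵢ < 1 the mixture is below its bubble point — single liquid phase.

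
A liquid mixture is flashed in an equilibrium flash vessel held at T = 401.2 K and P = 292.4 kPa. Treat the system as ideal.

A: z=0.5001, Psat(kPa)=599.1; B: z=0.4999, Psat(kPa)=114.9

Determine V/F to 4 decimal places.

Raoult's law: Kᵢ = Pᵢˢᵃᵗ/P = Pᵢˢᵃᵗ/292.4.
  K_A = 599.1/292.4 = 2.048906, K_B = 114.9/292.4 = 0.392955
Rachford–Rice: g(V/F) = Σ zᵢ(Kᵢ−1)/(1+V/F(Kᵢ−1)) = 0.
Check two-phase: ΣzᵢKᵢ = 1.2211 > 1 and Σzᵢ/Kᵢ = 1.5162 > 1, so g(0) = 0.2211 > 0 and g(1) = -0.5162 < 0.
Binary case is linear: z₁(K₁−1)(1+V/F(K₂−1)) + z₂(K₂−1)(1+V/F(K₁−1)) = 0
⇒ V/F = [z₁(K₁−1)+z₂(K₂−1)] / [−(K₁−1)(K₂−1)] = 0.22110/0.63673 = 0.3472

V/F = 0.3472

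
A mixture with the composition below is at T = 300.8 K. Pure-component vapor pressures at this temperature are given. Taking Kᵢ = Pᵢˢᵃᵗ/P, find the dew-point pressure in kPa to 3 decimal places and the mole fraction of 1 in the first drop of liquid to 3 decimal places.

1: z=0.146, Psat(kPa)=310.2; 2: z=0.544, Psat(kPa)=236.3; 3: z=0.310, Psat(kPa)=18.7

At the dew point ψ → 1, so Σzᵢ/Kᵢ = 1 with Kᵢ = Pᵢˢᵃᵗ/P ⇒ 1/P = Σzᵢ/Pᵢˢᵃᵗ.
1/P = 0.146/310.2 + 0.544/236.3 + 0.310/18.7 = 0.019350 ⇒ P = 51.679 kPa
xᵢ = zᵢP/Pᵢˢᵃᵗ ⇒ x_1 = 0.146·51.679/310.2 = 0.024

Pdew = 51.679 kPa, x_1 = 0.024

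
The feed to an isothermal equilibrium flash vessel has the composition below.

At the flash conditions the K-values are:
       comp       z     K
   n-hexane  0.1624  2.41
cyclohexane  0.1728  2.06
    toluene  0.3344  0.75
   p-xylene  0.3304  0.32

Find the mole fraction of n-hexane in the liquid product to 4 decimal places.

Rachford–Rice: g(β) = Σ zᵢ(Kᵢ−1)/(1+β(Kᵢ−1)) = 0.
g(0) = ΣzᵢKᵢ − 1 = 0.1039 and g(1) = 1 − Σzᵢ/Kᵢ = -0.6296, so a root lies in (0, 1).
Iterate (Newton) starting at β = 0.5:
  β = 0.5000: g = -0.18194, g' = -0.5720 → β = 0.1819
  β = 0.1819: g = -0.00819, g' = -0.5628 → β = 0.1674
  β = 0.1674: g = 0.00004, g' = -0.5687 → β = 0.1675
Converged at β = 0.1675.
Compositions from xᵢ = zᵢ/(1+β(Kᵢ−1)), yᵢ = Kᵢxᵢ:
  n-hexane: x = 0.1314, y = 0.3166
  cyclohexane: x = 0.1467, y = 0.3023
  toluene: x = 0.3490, y = 0.2618
  p-xylene: x = 0.3729, y = 0.1193

x_n-hexane = 0.1314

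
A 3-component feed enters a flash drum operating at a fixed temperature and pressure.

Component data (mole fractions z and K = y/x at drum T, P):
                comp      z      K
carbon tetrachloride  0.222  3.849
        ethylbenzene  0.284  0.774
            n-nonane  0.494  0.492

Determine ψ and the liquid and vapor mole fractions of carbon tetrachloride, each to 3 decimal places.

ψ = 0.268, x_carbon tetrachloride = 0.126, y_carbon tetrachloride = 0.485

Material balance + equilibrium reduce to Σ zᵢ(Kᵢ−1)/(1+ψ(Kᵢ−1)) = 0.
g(0) = ΣzᵢKᵢ − 1 = 0.317 and g(1) = 1 − Σzᵢ/Kᵢ = -0.429, so a root lies in (0, 1).
Newton iteration, ψ⁰ = 0.32:
  ψ = 0.320: g = -0.0380, g' = -0.692 → ψ = 0.265
  ψ = 0.265: g = 0.0021, g' = -0.772 → ψ = 0.268
Converged at ψ = 0.268.
Compositions from xᵢ = zᵢ/(1+ψ(Kᵢ−1)), yᵢ = Kᵢxᵢ:
  carbon tetrachloride: x = 0.126, y = 0.485
  ethylbenzene: x = 0.302, y = 0.234
  n-nonane: x = 0.572, y = 0.281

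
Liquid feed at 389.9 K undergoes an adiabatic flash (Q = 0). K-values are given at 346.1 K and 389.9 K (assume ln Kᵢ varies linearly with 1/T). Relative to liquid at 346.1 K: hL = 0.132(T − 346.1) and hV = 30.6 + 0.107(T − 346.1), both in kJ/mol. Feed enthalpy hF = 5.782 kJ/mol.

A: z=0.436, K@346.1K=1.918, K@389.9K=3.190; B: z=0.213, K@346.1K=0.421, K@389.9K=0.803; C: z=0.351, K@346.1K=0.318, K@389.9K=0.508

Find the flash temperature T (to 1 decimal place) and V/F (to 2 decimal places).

T = 351.2 K, V/F = 0.17

Adiabatic flash: solve Rachford–Rice at each trial T, then check hF = ψ·hV(T) + (1−ψ)·hL(T).
  T = 346.1 K: K = (1.918, 0.421, 0.318), RR gives ψ = 0.063, H_out = 1.940 kJ/mol
  T = 389.9 K: K = (3.190, 0.803, 0.508), RR gives ψ = 0.824, H_out = 30.090 kJ/mol
  T = 368.0 K: K = (2.511, 0.593, 0.408), RR gives ψ = 0.454, H_out = 16.530 kJ/mol
  T = 357.1 K: K = (2.205, 0.503, 0.362), RR gives ψ = 0.275, H_out = 9.796 kJ/mol
  T = 351.6 K: K = (2.059, 0.461, 0.339), RR gives ψ = 0.176, H_out = 6.079 kJ/mol
  T = 348.9 K: K = (1.989, 0.441, 0.329), RR gives ψ = 0.123, H_out = 4.113 kJ/mol
  T = 350.2 K: K = (2.022, 0.450, 0.334), RR gives ψ = 0.149, H_out = 5.073 kJ/mol
Linear interpolation between T = 350.2 (H_out = 5.073) and T = 351.6 (H_out = 6.079) on hF = 5.782 gives T ≈ 351.2 K, at which ψ = 0.17.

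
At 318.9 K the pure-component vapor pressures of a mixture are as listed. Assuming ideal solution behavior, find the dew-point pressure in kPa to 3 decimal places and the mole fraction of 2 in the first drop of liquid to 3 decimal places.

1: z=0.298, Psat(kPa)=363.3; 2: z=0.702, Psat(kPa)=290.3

Pdew = 308.790 kPa, x_2 = 0.747

At the dew point ψ → 1, so Σzᵢ/Kᵢ = 1 with Kᵢ = Pᵢˢᵃᵗ/P ⇒ 1/P = Σzᵢ/Pᵢˢᵃᵗ.
1/P = 0.298/363.3 + 0.702/290.3 = 0.003238 ⇒ P = 308.790 kPa
xᵢ = zᵢP/Pᵢˢᵃᵗ ⇒ x_2 = 0.702·308.790/290.3 = 0.747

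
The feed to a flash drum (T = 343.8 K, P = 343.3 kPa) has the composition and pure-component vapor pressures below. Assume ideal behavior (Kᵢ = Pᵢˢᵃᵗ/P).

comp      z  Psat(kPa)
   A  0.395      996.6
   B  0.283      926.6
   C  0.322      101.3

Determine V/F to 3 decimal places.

V/F = 0.784

Raoult's law: Kᵢ = Pᵢˢᵃᵗ/P = Pᵢˢᵃᵗ/343.3.
  K_A = 996.6/343.3 = 2.90300, K_B = 926.6/343.3 = 2.69910, K_C = 101.3/343.3 = 0.29508
Material balance + equilibrium reduce to Σ zᵢ(Kᵢ−1)/(1+V/F(Kᵢ−1)) = 0.
Feasibility: ΣzᵢKᵢ = 2.006, Σzᵢ/Kᵢ = 1.332 — both > 1, two phases present.
Newton–Raphson from V/F = 0.64:
  V/F = 0.640: g = 0.1557, g' = -1.009 → V/F = 0.794
  V/F = 0.794: g = -0.0118, g' = -1.201 → V/F = 0.784
Converged at V/F = 0.784.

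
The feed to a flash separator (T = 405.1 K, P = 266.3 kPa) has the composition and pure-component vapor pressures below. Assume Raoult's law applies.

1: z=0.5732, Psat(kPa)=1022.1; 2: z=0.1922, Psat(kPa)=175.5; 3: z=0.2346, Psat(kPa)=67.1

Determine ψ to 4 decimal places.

ψ = 0.7765

Raoult's law: Kᵢ = Pᵢˢᵃᵗ/P = Pᵢˢᵃᵗ/266.3.
  K_1 = 1022.1/266.3 = 3.838152, K_2 = 175.5/266.3 = 0.659031, K_3 = 67.1/266.3 = 0.251971
Rachford–Rice: g(ψ) = Σ zᵢ(Kᵢ−1)/(1+ψ(Kᵢ−1)) = 0.
Check two-phase: ΣzᵢKᵢ = 2.3858 > 1 and Σzᵢ/Kᵢ = 1.3720 > 1, so g(0) = 1.3858 > 0 and g(1) = -0.3720 < 0.
Iterate (Newton) starting at ψ = 0.4:
  ψ = 0.4000: g = 0.43559, g' = -1.3099 → ψ = 0.7325
  ψ = 0.7325: g = 0.05280, g' = -1.1691 → ψ = 0.7777
  ψ = 0.7777: g = -0.00150, g' = -1.2406 → ψ = 0.7765
Converged at ψ = 0.7765.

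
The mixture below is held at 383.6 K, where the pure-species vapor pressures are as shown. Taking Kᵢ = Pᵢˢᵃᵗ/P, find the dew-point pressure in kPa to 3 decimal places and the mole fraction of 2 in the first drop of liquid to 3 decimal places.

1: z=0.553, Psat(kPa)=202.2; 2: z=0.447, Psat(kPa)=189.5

At the dew point ψ → 1, so Σzᵢ/Kᵢ = 1 with Kᵢ = Pᵢˢᵃᵗ/P ⇒ 1/P = Σzᵢ/Pᵢˢᵃᵗ.
1/P = 0.553/202.2 + 0.447/189.5 = 0.005094 ⇒ P = 196.319 kPa
xᵢ = zᵢP/Pᵢˢᵃᵗ ⇒ x_2 = 0.447·196.319/189.5 = 0.463

Pdew = 196.319 kPa, x_2 = 0.463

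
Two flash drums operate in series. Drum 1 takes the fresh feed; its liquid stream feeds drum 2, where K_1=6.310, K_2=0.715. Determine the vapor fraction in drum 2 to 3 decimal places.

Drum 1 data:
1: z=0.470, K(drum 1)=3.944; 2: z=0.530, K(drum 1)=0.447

Drum 1:
Material balance + equilibrium reduce to Σ zᵢ(Kᵢ−1)/(1+ψ₁(Kᵢ−1)) = 0.
Check two-phase: ΣzᵢKᵢ = 2.091 > 1 and Σzᵢ/Kᵢ = 1.305 > 1, so g(0) = 1.091 > 0 and g(1) = -0.305 < 0.
Newton iteration, ψ₁⁰ = 0.39:
  ψ₁ = 0.390: g = 0.2704, g' = -1.146 → ψ₁ = 0.626
  ψ₁ = 0.626: g = 0.0385, g' = -0.883 → ψ₁ = 0.670
Converged at ψ₁ = 0.670.
Drum-1 compositions:
  1: x = 0.158, y = 0.624
  2: x = 0.842, y = 0.376
Drum-2 feed = drum-1 liquid: z₂ = (0.1581, 0.8419).
Drum 2:
Rachford–Rice: g(ψ₂) = Σ zᵢ(Kᵢ−1)/(1+ψ₂(Kᵢ−1)) = 0.
Feasibility: ΣzᵢKᵢ = 1.600, Σzᵢ/Kᵢ = 1.202 — both > 1, two phases present.
Binary case is linear: z₁(K₁−1)(1+ψ₂(K₂−1)) + z₂(K₂−1)(1+ψ₂(K₁−1)) = 0
⇒ ψ₂ = [z₁(K₁−1)+z₂(K₂−1)] / [−(K₁−1)(K₂−1)] = 0.5998/1.5133 = 0.396
  1: x = 0.051, y = 0.321
  2: x = 0.949, y = 0.679

V/F (drum 2) = 0.396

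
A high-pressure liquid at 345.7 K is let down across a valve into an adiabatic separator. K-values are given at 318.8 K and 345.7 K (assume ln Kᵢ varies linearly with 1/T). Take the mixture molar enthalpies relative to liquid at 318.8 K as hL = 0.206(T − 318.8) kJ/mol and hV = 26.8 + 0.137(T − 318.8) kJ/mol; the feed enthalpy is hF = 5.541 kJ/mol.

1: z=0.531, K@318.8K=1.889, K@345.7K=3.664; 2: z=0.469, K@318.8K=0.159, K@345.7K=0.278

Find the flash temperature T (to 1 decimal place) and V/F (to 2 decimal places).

T = 321.6 K, V/F = 0.19

Adiabatic flash: solve Rachford–Rice at each trial T, then check hF = ψ·hV(T) + (1−ψ)·hL(T).
  T = 318.8 K: K = (1.889, 0.159), RR gives ψ = 0.104, H_out = 2.783 kJ/mol
  T = 345.7 K: K = (3.664, 0.278), RR gives ψ = 0.559, H_out = 19.495 kJ/mol
  T = 332.2 K: K = (2.663, 0.212), RR gives ψ = 0.392, H_out = 12.909 kJ/mol
  T = 325.5 K: K = (2.251, 0.184), RR gives ψ = 0.276, H_out = 8.651 kJ/mol
  T = 322.1 K: K = (2.061, 0.171), RR gives ψ = 0.199, H_out = 5.959 kJ/mol
  T = 320.5 K: K = (1.976, 0.165), RR gives ψ = 0.156, H_out = 4.504 kJ/mol
Linear interpolation between T = 320.5 (H_out = 4.504) and T = 322.1 (H_out = 5.959) on hF = 5.541 gives T ≈ 321.6 K, at which ψ = 0.19.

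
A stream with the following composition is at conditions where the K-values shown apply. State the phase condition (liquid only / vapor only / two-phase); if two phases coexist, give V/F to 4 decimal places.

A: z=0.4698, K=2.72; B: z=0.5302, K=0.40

two-phase, V/F = 0.4747

ΣzᵢKᵢ = 1.4899; Σzᵢ/Kᵢ = 1.4982.
Both exceed 1, so a two-phase solution exists.
Material balance + equilibrium reduce to Σ zᵢ(Kᵢ−1)/(1+ψ(Kᵢ−1)) = 0.
Binary case is linear: z₁(K₁−1)(1+ψ(K₂−1)) + z₂(K₂−1)(1+ψ(K₁−1)) = 0
⇒ ψ = [z₁(K₁−1)+z₂(K₂−1)] / [−(K₁−1)(K₂−1)] = 0.48994/1.03200 = 0.4747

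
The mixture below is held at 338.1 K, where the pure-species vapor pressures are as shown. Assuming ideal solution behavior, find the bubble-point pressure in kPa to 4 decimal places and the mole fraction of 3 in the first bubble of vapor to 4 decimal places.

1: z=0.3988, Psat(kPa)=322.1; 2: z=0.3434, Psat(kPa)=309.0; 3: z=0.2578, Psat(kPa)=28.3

Pbub = 241.8598 kPa, y_3 = 0.0302

At the bubble point ψ → 0, so ΣzᵢKᵢ = 1 with Kᵢ = Pᵢˢᵃᵗ/P ⇒ P = ΣzᵢPᵢˢᵃᵗ.
P = 0.3988·322.1 + 0.3434·309.0 + 0.2578·28.3 = 241.8598 kPa
yᵢ = zᵢPᵢˢᵃᵗ/P ⇒ y_3 = 0.2578·28.3/241.8598 = 0.0302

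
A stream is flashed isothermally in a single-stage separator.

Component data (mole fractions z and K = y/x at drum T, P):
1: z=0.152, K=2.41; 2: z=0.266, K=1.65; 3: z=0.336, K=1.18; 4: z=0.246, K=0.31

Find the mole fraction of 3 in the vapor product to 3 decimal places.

y_3 = 0.357

Newton–Raphson from V/F = 0.38:
  V/F = 0.380: g = 0.1047, g' = -0.425 → V/F = 0.626
  V/F = 0.626: g = -0.0079, g' = -0.514 → V/F = 0.611
Converged at V/F = 0.611.
Compositions from xᵢ = zᵢ/(1+V/F(Kᵢ−1)), yᵢ = Kᵢxᵢ:
  1: x = 0.082, y = 0.197
  2: x = 0.190, y = 0.314
  3: x = 0.303, y = 0.357
  4: x = 0.425, y = 0.132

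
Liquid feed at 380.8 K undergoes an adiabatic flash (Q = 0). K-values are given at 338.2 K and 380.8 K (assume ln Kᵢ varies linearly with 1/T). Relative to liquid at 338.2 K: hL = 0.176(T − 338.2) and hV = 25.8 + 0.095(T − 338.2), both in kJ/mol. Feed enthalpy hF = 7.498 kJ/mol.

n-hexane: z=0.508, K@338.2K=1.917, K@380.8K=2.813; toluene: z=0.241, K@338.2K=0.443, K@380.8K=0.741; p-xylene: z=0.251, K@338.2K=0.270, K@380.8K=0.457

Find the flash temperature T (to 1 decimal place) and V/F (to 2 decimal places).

Adiabatic flash: solve Rachford–Rice at each trial T, then check hF = ψ·hV(T) + (1−ψ)·hL(T).
  T = 338.2 K: K = (1.917, 0.443, 0.270), RR gives ψ = 0.248, H_out = 6.400 kJ/mol
  T = 380.8 K: K = (2.813, 0.741, 0.457), RR gives ψ = 0.904, H_out = 27.694 kJ/mol
  T = 359.5 K: K = (2.349, 0.582, 0.357), RR gives ψ = 0.570, H_out = 17.475 kJ/mol
  T = 348.9 K: K = (2.130, 0.510, 0.312), RR gives ψ = 0.416, H_out = 12.259 kJ/mol
  T = 343.5 K: K = (2.021, 0.476, 0.290), RR gives ψ = 0.334, H_out = 9.411 kJ/mol
  T = 340.9 K: K = (1.970, 0.459, 0.280), RR gives ψ = 0.293, H_out = 7.966 kJ/mol
  T = 339.5 K: K = (1.942, 0.451, 0.275), RR gives ψ = 0.270, H_out = 7.163 kJ/mol
Linear interpolation between T = 339.5 (H_out = 7.163) and T = 340.9 (H_out = 7.966) on hF = 7.498 gives T ≈ 340.1 K, at which ψ = 0.28.

T = 340.1 K, V/F = 0.28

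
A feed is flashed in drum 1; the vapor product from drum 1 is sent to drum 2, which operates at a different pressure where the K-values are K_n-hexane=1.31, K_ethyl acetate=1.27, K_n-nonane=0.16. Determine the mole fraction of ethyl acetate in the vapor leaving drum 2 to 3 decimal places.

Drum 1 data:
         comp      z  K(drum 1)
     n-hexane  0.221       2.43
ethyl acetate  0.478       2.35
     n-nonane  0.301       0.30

Drum 1:
Material balance + equilibrium reduce to Σ zᵢ(Kᵢ−1)/(1+ψ₁(Kᵢ−1)) = 0.
g(0) = ΣzᵢKᵢ − 1 = 0.751 and g(1) = 1 − Σzᵢ/Kᵢ = -0.298, so a root lies in (0, 1).
Iterate (Newton) starting at ψ₁ = 0.58:
  ψ₁ = 0.580: g = 0.1800, g' = -0.827 → ψ₁ = 0.798
  ψ₁ = 0.798: g = -0.0187, g' = -1.057 → ψ₁ = 0.780
Converged at ψ₁ = 0.780.
Drum-1 compositions:
  n-hexane: x = 0.104, y = 0.254
  ethyl acetate: x = 0.233, y = 0.547
  n-nonane: x = 0.663, y = 0.199
Drum-2 feed = drum-1 vapor: z₂ = (0.2539, 0.5473, 0.1988).
Drum 2:
Rachford–Rice: g(ψ₂) = Σ zᵢ(Kᵢ−1)/(1+ψ₂(Kᵢ−1)) = 0.
Check two-phase: ΣzᵢKᵢ = 1.060 > 1 and Σzᵢ/Kᵢ = 1.867 > 1, so g(0) = 0.060 > 0 and g(1) = -0.867 < 0.
Newton–Raphson from ψ₂ = 0.69:
  ψ₂ = 0.690: g = -0.2078, g' = -0.839 → ψ₂ = 0.442
  ψ₂ = 0.442: g = -0.0644, g' = -0.406 → ψ₂ = 0.283
  ψ₂ = 0.283: g = -0.0095, g' = -0.297 → ψ₂ = 0.251
  ψ₂ = 0.251: g = -0.0003, g' = -0.281 → ψ₂ = 0.250
Converged at ψ₂ = 0.250.
  n-hexane: x = 0.236, y = 0.309
  ethyl acetate: x = 0.513, y = 0.651
  n-nonane: x = 0.252, y = 0.040

y_ethyl acetate (drum 2) = 0.651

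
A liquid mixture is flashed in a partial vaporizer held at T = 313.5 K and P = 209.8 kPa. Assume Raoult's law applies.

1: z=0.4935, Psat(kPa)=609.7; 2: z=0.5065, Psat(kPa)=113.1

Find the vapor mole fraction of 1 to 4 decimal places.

Raoult's law: Kᵢ = Pᵢˢᵃᵗ/P = Pᵢˢᵃᵗ/209.8.
  K_1 = 609.7/209.8 = 2.906101, K_2 = 113.1/209.8 = 0.539085
Let ψ = V/F and solve Σ zᵢ(Kᵢ−1)/(1+ψ(Kᵢ−1)) = 0.
g(0) = ΣzᵢKᵢ − 1 = 0.7072 and g(1) = 1 − Σzᵢ/Kᵢ = -0.1094, so a root lies in (0, 1).
Binary case is linear: z₁(K₁−1)(1+ψ(K₂−1)) + z₂(K₂−1)(1+ψ(K₁−1)) = 0
⇒ ψ = [z₁(K₁−1)+z₂(K₂−1)] / [−(K₁−1)(K₂−1)] = 0.70721/0.87855 = 0.8050
Compositions from xᵢ = zᵢ/(1+ψ(Kᵢ−1)), yᵢ = Kᵢxᵢ:
  1: x = 0.1947, y = 0.5659
  2: x = 0.8053, y = 0.4341

y_1 = 0.5659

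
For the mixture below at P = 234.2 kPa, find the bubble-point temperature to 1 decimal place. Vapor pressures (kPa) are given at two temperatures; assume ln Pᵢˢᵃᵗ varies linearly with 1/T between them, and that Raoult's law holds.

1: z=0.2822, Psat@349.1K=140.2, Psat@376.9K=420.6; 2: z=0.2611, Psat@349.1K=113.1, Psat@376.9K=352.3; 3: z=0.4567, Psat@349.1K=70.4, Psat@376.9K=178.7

Bubble-point temperature: ΣzᵢPᵢˢᵃᵗ(T) = P. Interpolate ln Pᵢˢᵃᵗ = aᵢ + bᵢ/T.
  T = 349.1 K: ΣzᵢPᵢˢᵃᵗ = 101.25 kPa
  T = 376.9 K: ΣzᵢPᵢˢᵃᵗ = 292.29 kPa
  T = 363.0 K: ΣzᵢPᵢˢᵃᵗ = 175.40 kPa
  T = 369.9 K: ΣzᵢPᵢˢᵃᵗ = 227.05 kPa
  T = 373.4 K: ΣzᵢPᵢˢᵃᵗ = 257.90 kPa
  T = 371.6 K: ΣzᵢPᵢˢᵃᵗ = 241.61 kPa
Interpolating between 369.9 K and 371.6 K gives T ≈ 370.7 K.

T = 370.7 K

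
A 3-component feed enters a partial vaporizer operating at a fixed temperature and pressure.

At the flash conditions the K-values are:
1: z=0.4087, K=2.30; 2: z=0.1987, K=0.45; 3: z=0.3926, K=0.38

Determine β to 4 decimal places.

Let β = V/F and solve Σ zᵢ(Kᵢ−1)/(1+β(Kᵢ−1)) = 0.
g(0) = ΣzᵢKᵢ − 1 = 0.1786 and g(1) = 1 − Σzᵢ/Kᵢ = -0.6524, so a root lies in (0, 1).
Iterate (Newton) starting at β = 0.5:
  β = 0.5000: g = -0.18150, g' = -0.6850 → β = 0.2350
  β = 0.2350: g = -0.00349, g' = -0.6913 → β = 0.2300
Converged at β = 0.2300.

β = 0.2300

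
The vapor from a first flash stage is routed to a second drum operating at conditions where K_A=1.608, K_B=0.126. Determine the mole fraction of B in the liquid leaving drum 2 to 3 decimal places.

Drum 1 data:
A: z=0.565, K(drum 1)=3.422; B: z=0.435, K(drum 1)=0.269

Drum 1:
Rachford–Rice: g(ψ₁) = Σ zᵢ(Kᵢ−1)/(1+ψ₁(Kᵢ−1)) = 0.
Feasibility: ΣzᵢKᵢ = 2.050, Σzᵢ/Kᵢ = 1.782 — both > 1, two phases present.
Binary case is linear: z₁(K₁−1)(1+ψ₁(K₂−1)) + z₂(K₂−1)(1+ψ₁(K₁−1)) = 0
⇒ ψ₁ = [z₁(K₁−1)+z₂(K₂−1)] / [−(K₁−1)(K₂−1)] = 1.0504/1.7705 = 0.593
Drum-1 compositions:
  A: x = 0.232, y = 0.793
  B: x = 0.768, y = 0.207
Drum-2 feed = drum-1 vapor: z₂ = (0.7934, 0.2066).
Drum 2:
Material balance + equilibrium reduce to Σ zᵢ(Kᵢ−1)/(1+ψ₂(Kᵢ−1)) = 0.
Feasibility: ΣzᵢKᵢ = 1.302, Σzᵢ/Kᵢ = 2.133 — both > 1, two phases present.
Newton–Raphson from ψ₂ = 0.32:
  ψ₂ = 0.320: g = 0.1531, g' = -0.510 → ψ₂ = 0.620
  ψ₂ = 0.620: g = -0.0442, g' = -0.908 → ψ₂ = 0.572
  ψ₂ = 0.572: g = -0.0030, g' = -0.792 → ψ₂ = 0.568
Converged at ψ₂ = 0.568.
  A: x = 0.590, y = 0.948
  B: x = 0.410, y = 0.052

x_B (drum 2) = 0.410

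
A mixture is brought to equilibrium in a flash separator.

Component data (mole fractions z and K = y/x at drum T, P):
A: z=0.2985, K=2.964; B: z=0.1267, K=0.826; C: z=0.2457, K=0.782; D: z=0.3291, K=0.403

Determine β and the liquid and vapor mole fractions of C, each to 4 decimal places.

Rachford–Rice: g(β) = Σ zᵢ(Kᵢ−1)/(1+β(Kᵢ−1)) = 0.
Feasibility: ΣzᵢKᵢ = 1.3142, Σzᵢ/Kᵢ = 1.3849 — both > 1, two phases present.
Newton–Raphson from β = 0.5:
  β = 0.5000: g = -0.06855, g' = -0.5508 → β = 0.3755
  β = 0.3755: g = 0.00222, g' = -0.5945 → β = 0.3793
Converged at β = 0.3793.
Compositions from xᵢ = zᵢ/(1+β(Kᵢ−1)), yᵢ = Kᵢxᵢ:
  A: x = 0.1711, y = 0.5070
  B: x = 0.1357, y = 0.1120
  C: x = 0.2678, y = 0.2095
  D: x = 0.4254, y = 0.1714

β = 0.3793, x_C = 0.2678, y_C = 0.2095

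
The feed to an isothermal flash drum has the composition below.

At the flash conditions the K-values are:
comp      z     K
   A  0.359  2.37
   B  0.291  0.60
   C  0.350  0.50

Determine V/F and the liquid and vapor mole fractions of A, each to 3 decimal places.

Material balance + equilibrium reduce to Σ zᵢ(Kᵢ−1)/(1+V/F(Kᵢ−1)) = 0.
Check two-phase: ΣzᵢKᵢ = 1.200 > 1 and Σzᵢ/Kᵢ = 1.336 > 1, so g(0) = 0.200 > 0 and g(1) = -0.336 < 0.
Newton–Raphson from V/F = 0.5:
  V/F = 0.500: g = -0.0869, g' = -0.466 → V/F = 0.313
  V/F = 0.313: g = 0.0036, g' = -0.514 → V/F = 0.320
Converged at V/F = 0.320.
Compositions from xᵢ = zᵢ/(1+V/F(Kᵢ−1)), yᵢ = Kᵢxᵢ:
  A: x = 0.250, y = 0.591
  B: x = 0.334, y = 0.200
  C: x = 0.417, y = 0.208

V/F = 0.320, x_A = 0.250, y_A = 0.591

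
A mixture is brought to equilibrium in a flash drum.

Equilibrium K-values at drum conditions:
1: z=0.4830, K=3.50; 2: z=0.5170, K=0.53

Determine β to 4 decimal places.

β = 0.8209

Material balance + equilibrium reduce to Σ zᵢ(Kᵢ−1)/(1+β(Kᵢ−1)) = 0.
Check two-phase: ΣzᵢKᵢ = 1.9645 > 1 and Σzᵢ/Kᵢ = 1.1135 > 1, so g(0) = 0.9645 > 0 and g(1) = -0.1135 < 0.
Binary case is linear: z₁(K₁−1)(1+β(K₂−1)) + z₂(K₂−1)(1+β(K₁−1)) = 0
⇒ β = [z₁(K₁−1)+z₂(K₂−1)] / [−(K₁−1)(K₂−1)] = 0.96451/1.17500 = 0.8209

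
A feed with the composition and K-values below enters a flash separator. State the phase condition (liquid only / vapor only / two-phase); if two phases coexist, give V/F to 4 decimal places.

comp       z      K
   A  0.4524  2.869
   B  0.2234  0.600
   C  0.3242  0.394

ΣzᵢKᵢ = 1.5597; Σzᵢ/Kᵢ = 1.3529.
Both exceed 1, so a two-phase solution exists.
Rachford–Rice: g(ψ) = Σ zᵢ(Kᵢ−1)/(1+ψ(Kᵢ−1)) = 0.
Newton iteration, ψ⁰ = 0.36:
  ψ = 0.3600: g = 0.14977, g' = -0.8083 → ψ = 0.5453
  ψ = 0.5453: g = 0.01104, g' = -0.7117 → ψ = 0.5608
Converged at ψ = 0.5608.

two-phase, V/F = 0.5608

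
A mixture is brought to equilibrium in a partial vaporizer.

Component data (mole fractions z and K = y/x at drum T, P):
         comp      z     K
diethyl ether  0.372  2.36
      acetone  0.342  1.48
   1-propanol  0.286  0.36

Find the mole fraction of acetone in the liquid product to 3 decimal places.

Rachford–Rice: g(V/F) = Σ zᵢ(Kᵢ−1)/(1+V/F(Kᵢ−1)) = 0.
Feasibility: ΣzᵢKᵢ = 1.487, Σzᵢ/Kᵢ = 1.183 — both > 1, two phases present.
Iterate (Newton) starting at V/F = 0.47:
  V/F = 0.470: g = 0.1808, g' = -0.548 → V/F = 0.800
  V/F = 0.800: g = -0.0141, g' = -0.691 → V/F = 0.779
Converged at V/F = 0.779.
Compositions from xᵢ = zᵢ/(1+V/F(Kᵢ−1)), yᵢ = Kᵢxᵢ:
  diethyl ether: x = 0.181, y = 0.426
  acetone: x = 0.249, y = 0.368
  1-propanol: x = 0.570, y = 0.205

x_acetone = 0.249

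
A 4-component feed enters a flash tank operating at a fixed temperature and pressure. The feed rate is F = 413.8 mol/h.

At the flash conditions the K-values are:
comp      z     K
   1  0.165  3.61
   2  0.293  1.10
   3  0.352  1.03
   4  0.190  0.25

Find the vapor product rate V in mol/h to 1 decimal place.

V = 204.5 mol/h

Material balance + equilibrium reduce to Σ zᵢ(Kᵢ−1)/(1+V/F(Kᵢ−1)) = 0.
Feasibility: ΣzᵢKᵢ = 1.328, Σzᵢ/Kᵢ = 1.414 — both > 1, two phases present.
Newton iteration, V/F⁰ = 0.65:
  V/F = 0.650: g = -0.0805, g' = -0.564 → V/F = 0.507
  V/F = 0.507: g = -0.0065, g' = -0.490 → V/F = 0.494
Converged at V/F = 0.494.
Then V = V/F·F = 0.4941·413.8 = 204.5 mol/h and L = F − V = 209.3 mol/h.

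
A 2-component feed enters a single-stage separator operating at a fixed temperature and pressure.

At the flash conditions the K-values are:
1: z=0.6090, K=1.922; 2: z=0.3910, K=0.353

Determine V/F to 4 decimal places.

V/F = 0.5172

Binary case is linear: z₁(K₁−1)(1+V/F(K₂−1)) + z₂(K₂−1)(1+V/F(K₁−1)) = 0
⇒ V/F = [z₁(K₁−1)+z₂(K₂−1)] / [−(K₁−1)(K₂−1)] = 0.30852/0.59653 = 0.5172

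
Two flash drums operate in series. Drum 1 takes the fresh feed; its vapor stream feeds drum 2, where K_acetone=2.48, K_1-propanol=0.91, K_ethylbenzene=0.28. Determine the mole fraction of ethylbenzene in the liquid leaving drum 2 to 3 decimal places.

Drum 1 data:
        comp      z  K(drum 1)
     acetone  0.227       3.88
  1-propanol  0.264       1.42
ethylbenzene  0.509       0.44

x_ethylbenzene (drum 2) = 0.438

Drum 1:
Let ψ₁ = V/F and solve Σ zᵢ(Kᵢ−1)/(1+ψ₁(Kᵢ−1)) = 0.
Check two-phase: ΣzᵢKᵢ = 1.480 > 1 and Σzᵢ/Kᵢ = 1.401 > 1, so g(0) = 0.480 > 0 and g(1) = -0.401 < 0.
Iterate (Newton) starting at ψ₁ = 0.5:
  ψ₁ = 0.500: g = -0.0363, g' = -0.656 → ψ₁ = 0.445
Converged at ψ₁ = 0.445.
Drum-1 compositions:
  acetone: x = 0.099, y = 0.386
  1-propanol: x = 0.222, y = 0.316
  ethylbenzene: x = 0.678, y = 0.298
Drum-2 feed = drum-1 vapor: z₂ = (0.3858, 0.3158, 0.2984).
Drum 2:
Material balance + equilibrium reduce to Σ zᵢ(Kᵢ−1)/(1+ψ₂(Kᵢ−1)) = 0.
g(0) = ΣzᵢKᵢ − 1 = 0.328 and g(1) = 1 − Σzᵢ/Kᵢ = -0.568, so a root lies in (0, 1).
Newton iteration, ψ₂⁰ = 0.5:
  ψ₂ = 0.500: g = -0.0373, g' = -0.660 → ψ₂ = 0.443
Converged at ψ₂ = 0.443.
  acetone: x = 0.233, y = 0.578
  1-propanol: x = 0.329, y = 0.299
  ethylbenzene: x = 0.438, y = 0.123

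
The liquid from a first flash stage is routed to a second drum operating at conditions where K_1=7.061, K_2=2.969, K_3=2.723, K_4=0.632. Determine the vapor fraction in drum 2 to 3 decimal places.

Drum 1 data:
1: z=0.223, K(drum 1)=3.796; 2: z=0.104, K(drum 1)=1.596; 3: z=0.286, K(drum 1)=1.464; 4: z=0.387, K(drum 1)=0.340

Drum 1:
Material balance + equilibrium reduce to Σ zᵢ(Kᵢ−1)/(1+ψ₁(Kᵢ−1)) = 0.
g(0) = ΣzᵢKᵢ − 1 = 0.563 and g(1) = 1 − Σzᵢ/Kᵢ = -0.457, so a root lies in (0, 1).
Newton–Raphson from ψ₁ = 0.39:
  ψ₁ = 0.390: g = 0.1170, g' = -0.773 → ψ₁ = 0.541
  ψ₁ = 0.541: g = 0.0036, g' = -0.744 → ψ₁ = 0.546
Converged at ψ₁ = 0.546.
Drum-1 compositions:
  1: x = 0.088, y = 0.335
  2: x = 0.078, y = 0.125
  3: x = 0.228, y = 0.334
  4: x = 0.605, y = 0.206
Drum-2 feed = drum-1 liquid: z₂ = (0.0882, 0.0785, 0.2282, 0.6051).
Drum 2:
Iterate (Newton) starting at ψ₂ = 0.5:
  ψ₂ = 0.500: g = 0.1489, g' = -0.595 → ψ₂ = 0.750
  ψ₂ = 0.750: g = 0.0227, g' = -0.440 → ψ₂ = 0.802
  ψ₂ = 0.802: g = 0.0004, g' = -0.425 → ψ₂ = 0.803
Converged at ψ₂ = 0.803.
  1: x = 0.015, y = 0.106
  2: x = 0.030, y = 0.090
  3: x = 0.096, y = 0.261
  4: x = 0.859, y = 0.543

V/F (drum 2) = 0.803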